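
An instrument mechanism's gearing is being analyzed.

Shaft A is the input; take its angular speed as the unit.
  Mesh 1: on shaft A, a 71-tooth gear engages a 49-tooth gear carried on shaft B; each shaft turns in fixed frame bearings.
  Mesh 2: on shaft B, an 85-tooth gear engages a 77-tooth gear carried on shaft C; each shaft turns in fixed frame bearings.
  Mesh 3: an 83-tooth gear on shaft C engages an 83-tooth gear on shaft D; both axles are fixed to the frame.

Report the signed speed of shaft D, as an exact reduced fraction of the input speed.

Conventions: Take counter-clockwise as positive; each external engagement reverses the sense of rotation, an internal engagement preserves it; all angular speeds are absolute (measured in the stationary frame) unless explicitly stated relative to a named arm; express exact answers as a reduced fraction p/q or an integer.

3-mesh fixed-axis compound train (all bearings frame-fixed)
mesh 1 [71T→49T]: |ω|/ω_in = 1×71/49 = 71/49, sense flips to −
mesh 2 [85T→77T]: |ω|/ω_in = (71/49)×85/77 = 6035/3773, sense flips to +
mesh 3 [83T→83T]: |ω|/ω_in = (6035/3773)×83/83 = 6035/3773, sense flips to −
signed output speed (× input speed) = -6035/3773

-6035/3773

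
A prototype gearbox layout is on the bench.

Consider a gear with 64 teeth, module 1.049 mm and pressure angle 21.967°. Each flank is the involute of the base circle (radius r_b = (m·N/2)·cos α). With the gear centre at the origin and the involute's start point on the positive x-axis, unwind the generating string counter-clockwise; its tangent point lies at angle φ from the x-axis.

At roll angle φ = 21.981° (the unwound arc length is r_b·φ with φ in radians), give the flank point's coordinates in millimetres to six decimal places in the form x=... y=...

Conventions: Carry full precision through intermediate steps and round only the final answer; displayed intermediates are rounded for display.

x=33.338267 y=0.577351

single-mesh involute tooth geometry (64T wheel at module 1.049)
pitch radius r_p = m·N/2 = 1.049·64/2 = 33.568000
base radius r_b = r_p·cos α = 33.568000·cos 21.967° = 31.130945
roll angle φ = 21.981° = 0.38364082 rad
x = r_b·(cos φ + φ·sin φ) = 33.338267
y = r_b·(sin φ − φ·cos φ) = 0.577351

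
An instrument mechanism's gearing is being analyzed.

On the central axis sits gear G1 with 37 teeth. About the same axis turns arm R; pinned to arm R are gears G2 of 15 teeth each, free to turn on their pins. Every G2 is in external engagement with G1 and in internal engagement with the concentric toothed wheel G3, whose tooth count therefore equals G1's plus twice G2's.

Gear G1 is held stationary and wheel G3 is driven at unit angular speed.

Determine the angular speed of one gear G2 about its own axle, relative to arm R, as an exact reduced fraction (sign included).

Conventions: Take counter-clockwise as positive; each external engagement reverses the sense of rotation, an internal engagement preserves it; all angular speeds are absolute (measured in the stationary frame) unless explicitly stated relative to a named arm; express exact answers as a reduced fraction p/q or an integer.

topology: planetary set — G1 37T / G2 15T / G3 67T, arm = carrier (Willis)
ring teeth: 37 + 2·15 = 67
37(ω_sun−ω_arm) = −67(ω_ring−ω_arm),  ω_sun = 0, ω_ring = 1
37(0−ω_arm) = −67(1−ω_arm)  ⇒  104·ω_arm = 67  ⇒  ω_arm = 67/104
sun–planet mesh: 37·(0−67/104) = −15·(ω_p−ω_arm)  ⇒  ω_p−ω_arm = 2479/1560
exact speed ratio = 2479/1560

2479/1560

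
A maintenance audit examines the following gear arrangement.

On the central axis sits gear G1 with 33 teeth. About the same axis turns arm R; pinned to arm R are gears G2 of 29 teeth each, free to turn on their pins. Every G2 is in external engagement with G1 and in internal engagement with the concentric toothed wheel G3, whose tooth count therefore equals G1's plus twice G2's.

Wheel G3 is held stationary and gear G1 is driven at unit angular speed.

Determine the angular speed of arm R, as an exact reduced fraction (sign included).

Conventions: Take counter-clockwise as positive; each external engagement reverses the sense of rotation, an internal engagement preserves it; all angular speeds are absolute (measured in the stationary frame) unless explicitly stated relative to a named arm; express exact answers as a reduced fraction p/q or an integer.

class = planetary set [G3 = 33+2·29 = 91; Willis about the carrier]
ring teeth: 33 + 2·29 = 91
33(ω_sun−ω_arm) = −91(ω_ring−ω_arm),  ω_ring = 0, ω_sun = 1
33(1−ω_arm) = −91(0−ω_arm)  ⇒  124·ω_arm = 33  ⇒  ω_arm = 33/124
exact speed ratio = 33/124

33/124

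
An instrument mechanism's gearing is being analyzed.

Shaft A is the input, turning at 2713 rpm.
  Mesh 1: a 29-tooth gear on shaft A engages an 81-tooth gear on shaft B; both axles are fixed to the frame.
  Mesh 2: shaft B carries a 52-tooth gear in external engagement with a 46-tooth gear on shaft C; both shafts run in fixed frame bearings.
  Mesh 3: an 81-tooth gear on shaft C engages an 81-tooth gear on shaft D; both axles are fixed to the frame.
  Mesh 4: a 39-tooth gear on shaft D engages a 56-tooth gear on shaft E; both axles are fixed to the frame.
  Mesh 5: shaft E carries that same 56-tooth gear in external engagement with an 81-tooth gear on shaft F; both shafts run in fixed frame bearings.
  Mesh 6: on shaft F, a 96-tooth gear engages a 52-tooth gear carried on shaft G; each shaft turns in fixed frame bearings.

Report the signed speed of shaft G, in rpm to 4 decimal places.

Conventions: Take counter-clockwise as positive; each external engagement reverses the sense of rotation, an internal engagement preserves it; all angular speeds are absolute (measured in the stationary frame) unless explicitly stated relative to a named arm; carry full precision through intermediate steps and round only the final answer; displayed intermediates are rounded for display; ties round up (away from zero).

recognized (7 fixed axles, 6 meshes): fixed-axis compound train
mesh 1 [29T→81T]: ω = 2713.0000×29/81 = 971.3210 rpm, sense flips to −
mesh 2 [52T→46T]: ω = 971.3210×52/46 = 1098.0150 rpm, sense flips to +
mesh 3 [81T→81T]: ω = 1098.0150×81/81 = 1098.0150 rpm, sense flips to −
mesh 4 [39T→56T]: ω = 1098.0150×39/56 = 764.6890 rpm, sense flips to +
mesh 5 [56T→81T]: ω = 764.6890×56/81 = 528.6739 rpm, sense flips to −
mesh 6 [96T→52T]: ω = 528.6739×96/52 = 976.0134 rpm, sense flips to +
signed output speed = +976.0134 rpm

+976.0134 rpm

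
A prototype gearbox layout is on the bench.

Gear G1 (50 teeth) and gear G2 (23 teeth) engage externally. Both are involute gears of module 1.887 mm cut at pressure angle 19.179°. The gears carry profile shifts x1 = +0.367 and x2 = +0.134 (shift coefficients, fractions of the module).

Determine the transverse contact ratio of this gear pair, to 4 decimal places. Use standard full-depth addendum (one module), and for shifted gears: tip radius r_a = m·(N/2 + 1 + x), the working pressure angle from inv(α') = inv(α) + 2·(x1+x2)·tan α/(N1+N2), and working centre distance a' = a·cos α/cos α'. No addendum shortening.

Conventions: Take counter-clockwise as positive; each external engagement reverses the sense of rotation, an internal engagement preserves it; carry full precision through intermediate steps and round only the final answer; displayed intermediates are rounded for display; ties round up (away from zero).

1.6227

topology: single-mesh involute geometry — m = 1.887, 50T/23T pair
base radii: r_b1 = 44.556639, r_b2 = 20.496054
tip radii: r_a1 = 49.754529, r_a2 = 23.840358
inv(α') = inv(19.179°) + 2·(+0.367+0.134)·tan α/(50+23) = 0.01786350  ⇒  α' = 21.19957°
a' = a·cos α / cos α' = 68.8755·cos 19.179°/cos 21.19957° = 69.774580
action lengths: √(r_a1²−r_b1²) = 22.140892, √(r_a2²−r_b2²) = 12.176800
base pitch p_b = π·m·cos α = 5.599152
CR = (22.140892 + 12.176800 − 69.774580·sin 21.19957°)/5.599152 = 1.622742
contact ratio ≈ 1.6227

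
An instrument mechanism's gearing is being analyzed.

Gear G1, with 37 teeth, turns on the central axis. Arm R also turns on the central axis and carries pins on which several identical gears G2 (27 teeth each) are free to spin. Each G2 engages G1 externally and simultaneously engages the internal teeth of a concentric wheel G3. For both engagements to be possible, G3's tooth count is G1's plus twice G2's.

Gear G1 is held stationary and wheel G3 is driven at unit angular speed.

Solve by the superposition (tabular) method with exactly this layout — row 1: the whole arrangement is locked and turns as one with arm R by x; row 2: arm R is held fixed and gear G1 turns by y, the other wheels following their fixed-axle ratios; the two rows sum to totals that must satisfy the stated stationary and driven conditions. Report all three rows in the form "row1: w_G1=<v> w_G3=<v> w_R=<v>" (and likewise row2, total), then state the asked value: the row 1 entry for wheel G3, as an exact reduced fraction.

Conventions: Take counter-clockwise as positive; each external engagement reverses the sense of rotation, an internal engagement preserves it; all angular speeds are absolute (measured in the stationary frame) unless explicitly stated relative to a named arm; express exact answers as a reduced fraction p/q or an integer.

recognized (axles ride arm R): planetary set, 37/27/91 teeth
superposition row 1 [locked train]: every member turns x
superposition row 2 [arm held]: sun y, ring −(37/91)·y, arm 0
boundary: total ω_sun = x + y = 0 and total ω_ring = x − (37/91)·y = 1  ⇒  y = -91/128, x = 91/128
row 2 ring = −(37/91)·(-91/128) = 37/128
totals (row 1 + row 2): sun 91/128 + (-91/128) = 0, ring 91/128 + 37/128 = 1, arm 91/128 + 0 = 91/128
asked cell (row1, ring) = 91/128

row1: w_G1=91/128 w_G3=91/128 w_R=91/128
row2: w_G1=-91/128 w_G3=37/128 w_R=0
total: w_G1=0 w_G3=1 w_R=91/128
asked value: 91/128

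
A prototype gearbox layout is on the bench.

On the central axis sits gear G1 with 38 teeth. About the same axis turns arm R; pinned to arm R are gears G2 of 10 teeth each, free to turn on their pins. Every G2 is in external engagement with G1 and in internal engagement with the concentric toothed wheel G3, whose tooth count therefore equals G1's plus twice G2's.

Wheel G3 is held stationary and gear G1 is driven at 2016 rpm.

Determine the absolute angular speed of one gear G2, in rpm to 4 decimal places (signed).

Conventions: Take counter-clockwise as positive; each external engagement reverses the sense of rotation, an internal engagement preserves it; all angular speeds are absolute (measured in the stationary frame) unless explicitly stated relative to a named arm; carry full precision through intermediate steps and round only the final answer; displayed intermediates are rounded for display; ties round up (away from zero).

class = planetary set [G3 = 38+2·10 = 58; Willis about the carrier]
normalise by the input: solve with ω_sun = 1, then scale by 2016 rpm
ring teeth: 38 + 2·10 = 58
38(ω_sun−ω_arm) = −58(ω_ring−ω_arm),  ω_ring = 0, ω_sun = 1
38(1−ω_arm) = −58(0−ω_arm)  ⇒  96·ω_arm = 38  ⇒  ω_arm = 19/48
sun–planet mesh: 38·(1−19/48) = −10·(ω_p−ω_arm)  ⇒  ω_p−ω_arm = -551/240
ω_p = 19/48 − 551/240 = -19/10
scale: ω_p = -19/10 × 2016 rpm = -3830.4000 rpm

-3830.4000 rpm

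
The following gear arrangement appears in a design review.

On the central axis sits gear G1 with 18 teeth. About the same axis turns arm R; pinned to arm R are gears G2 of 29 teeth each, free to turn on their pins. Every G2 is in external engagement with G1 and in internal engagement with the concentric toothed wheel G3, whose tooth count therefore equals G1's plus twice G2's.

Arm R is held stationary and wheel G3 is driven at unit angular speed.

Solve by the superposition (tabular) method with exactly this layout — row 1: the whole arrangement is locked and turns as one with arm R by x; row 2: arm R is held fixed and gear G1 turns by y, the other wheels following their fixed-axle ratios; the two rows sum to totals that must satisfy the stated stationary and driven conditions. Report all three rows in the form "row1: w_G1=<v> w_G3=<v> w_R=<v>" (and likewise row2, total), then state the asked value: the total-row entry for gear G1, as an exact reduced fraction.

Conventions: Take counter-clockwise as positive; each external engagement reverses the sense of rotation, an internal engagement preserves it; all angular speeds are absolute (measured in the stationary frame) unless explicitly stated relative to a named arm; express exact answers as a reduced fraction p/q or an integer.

planetary set (18T centre, 29T on arm, 76T internal) — Willis relation
row 1 (train locked, turned with arm): all members turn x
row 2 (arm held, sun turns y): ω_ring = −(18/76)·y, ω_arm = 0
boundary: total ω_arm = x = 0 and total ω_ring = x − (18/76)·y = 1  ⇒  y = -38/9, x = 0
row 2 ring = −(18/76)·(-38/9) = 1
totals (row 1 + row 2): sun 0 + (-38/9) = -38/9, ring 0 + 1 = 1, arm 0 + 0 = 0
asked cell (total, sun) = -38/9

row1: w_G1=0 w_G3=0 w_R=0
row2: w_G1=-38/9 w_G3=1 w_R=0
total: w_G1=-38/9 w_G3=1 w_R=0
asked value: -38/9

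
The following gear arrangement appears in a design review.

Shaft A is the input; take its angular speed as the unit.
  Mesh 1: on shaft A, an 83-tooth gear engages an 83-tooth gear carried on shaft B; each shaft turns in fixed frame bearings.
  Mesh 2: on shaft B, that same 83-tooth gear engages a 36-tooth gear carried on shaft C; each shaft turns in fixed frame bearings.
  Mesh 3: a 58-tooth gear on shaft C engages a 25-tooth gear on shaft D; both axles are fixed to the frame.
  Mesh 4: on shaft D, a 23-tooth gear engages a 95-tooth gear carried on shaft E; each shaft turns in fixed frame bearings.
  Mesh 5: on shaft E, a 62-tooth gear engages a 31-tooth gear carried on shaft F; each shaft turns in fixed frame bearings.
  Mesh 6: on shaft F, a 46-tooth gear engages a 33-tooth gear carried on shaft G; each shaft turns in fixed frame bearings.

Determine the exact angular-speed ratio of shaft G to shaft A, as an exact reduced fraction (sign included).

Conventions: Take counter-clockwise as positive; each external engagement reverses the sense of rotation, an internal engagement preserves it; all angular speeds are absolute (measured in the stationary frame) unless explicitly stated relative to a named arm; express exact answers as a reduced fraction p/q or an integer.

class = fixed-axis compound train [6 meshes; 6 ratios multiply, 6 sense flips]
mesh 1 [83T→83T]: running ratio 1, sense −
mesh 2 [83T→36T]: running ratio 83/36, sense +
mesh 3 [58T→25T]: running ratio 2407/450, sense −
mesh 4 [23T→95T]: running ratio 55361/42750, sense +
mesh 5 [62T→31T]: running ratio 55361/21375, sense −
mesh 6 [46T→33T]: running ratio 2546606/705375, sense +
ω_out/ω_in = 2546606/705375

2546606/705375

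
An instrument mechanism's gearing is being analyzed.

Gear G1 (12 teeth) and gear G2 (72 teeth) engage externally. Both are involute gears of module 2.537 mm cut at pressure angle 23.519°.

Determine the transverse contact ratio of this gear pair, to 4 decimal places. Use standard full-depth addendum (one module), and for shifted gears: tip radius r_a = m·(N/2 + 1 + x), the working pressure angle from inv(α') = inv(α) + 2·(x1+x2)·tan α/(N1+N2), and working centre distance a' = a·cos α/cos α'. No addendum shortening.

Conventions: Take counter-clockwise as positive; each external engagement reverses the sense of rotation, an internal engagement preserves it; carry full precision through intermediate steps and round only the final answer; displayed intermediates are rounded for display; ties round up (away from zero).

1.4867

class = single-mesh tooth geometry [involute pair 12T × 72T, m = 2.537]
base radii: r_b1 = 13.957475, r_b2 = 83.744849
tip radii: r_a1 = 17.759000, r_a2 = 93.869000
no profile shift: α' = α, a' = a
action lengths: √(r_a1²−r_b1²) = 10.980482, √(r_a2²−r_b2²) = 42.405063
base pitch p_b = π·m·cos α = 7.308117
CR = (10.980482 + 42.405063 − 106.554000·sin 23.51900°)/7.308117 = 1.486681
contact ratio ≈ 1.4867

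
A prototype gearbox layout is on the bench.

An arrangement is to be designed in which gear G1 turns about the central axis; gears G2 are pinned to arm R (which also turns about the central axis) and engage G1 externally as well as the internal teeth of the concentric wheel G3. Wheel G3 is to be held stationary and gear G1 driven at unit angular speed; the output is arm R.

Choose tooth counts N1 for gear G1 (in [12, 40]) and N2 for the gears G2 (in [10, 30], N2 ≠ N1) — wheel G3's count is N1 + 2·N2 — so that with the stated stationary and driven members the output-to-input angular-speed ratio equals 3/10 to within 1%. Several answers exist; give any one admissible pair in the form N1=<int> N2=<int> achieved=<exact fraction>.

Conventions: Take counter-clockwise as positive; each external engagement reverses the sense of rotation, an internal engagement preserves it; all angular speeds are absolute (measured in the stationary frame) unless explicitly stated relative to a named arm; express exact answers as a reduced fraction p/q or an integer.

N1=15 N2=10 achieved=3/10

planetary set to be sized for 3/10 (Willis relation)
Willis with ω_ring = 0: ω_arm/ω_sun = N1/(N1+N3); set equal to 3/10  ⇒  N3/N1 = 1/(3/10) − 1 = 7/3
N3 = N1 + 2·N2  ⇒  N2/N1 = (N3/N1 − 1)/2 = (7/3 − 1)/2 = 2/3
smallest multiple with N1 ≥ 12 and N2 ≥ 10: k = 5  ⇒  N1 = 5·3 = 15, N2 = 5·2 = 10 (N1 ≤ 40, N2 ≤ 30, N2 ≠ N1 ✓), N3 = 15 + 2·10 = 35
check: N1/(N1+N3) with N1 = 15, N3 = 35 gives 3/10; |achieved − target| = 0 ≤ 3/1000 ✓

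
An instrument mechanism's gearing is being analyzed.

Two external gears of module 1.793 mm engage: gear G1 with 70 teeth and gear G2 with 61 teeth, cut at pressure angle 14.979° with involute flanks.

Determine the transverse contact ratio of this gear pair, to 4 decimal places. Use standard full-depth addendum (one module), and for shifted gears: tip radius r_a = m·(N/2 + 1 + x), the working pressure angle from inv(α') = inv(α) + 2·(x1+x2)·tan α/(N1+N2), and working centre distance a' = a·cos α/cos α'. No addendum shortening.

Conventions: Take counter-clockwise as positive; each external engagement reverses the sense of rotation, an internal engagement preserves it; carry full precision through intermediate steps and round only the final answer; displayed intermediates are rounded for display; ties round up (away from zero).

single-mesh involute tooth geometry (70T engaging 61T at module 1.793)
base radii: r_b1 = 60.622624, r_b2 = 52.828287
tip radii: r_a1 = 64.548000, r_a2 = 56.479500
no profile shift: α' = α, a' = a
action lengths: √(r_a1²−r_b1²) = 22.166230, √(r_a2²−r_b2²) = 19.977638
base pitch p_b = π·m·cos α = 5.441474
CR = (22.166230 + 19.977638 − 117.441500·sin 14.97900°)/5.441474 = 2.166573
contact ratio ≈ 2.1666

2.1666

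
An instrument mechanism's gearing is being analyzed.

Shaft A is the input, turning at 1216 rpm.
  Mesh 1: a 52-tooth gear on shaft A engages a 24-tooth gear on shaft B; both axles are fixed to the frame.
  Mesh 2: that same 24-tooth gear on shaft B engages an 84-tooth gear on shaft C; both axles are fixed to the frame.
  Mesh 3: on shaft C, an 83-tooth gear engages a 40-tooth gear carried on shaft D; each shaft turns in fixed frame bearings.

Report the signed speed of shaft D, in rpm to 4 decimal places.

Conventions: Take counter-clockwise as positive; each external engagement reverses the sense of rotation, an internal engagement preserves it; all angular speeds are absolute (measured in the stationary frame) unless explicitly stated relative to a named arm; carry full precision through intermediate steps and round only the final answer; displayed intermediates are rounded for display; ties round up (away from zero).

-1561.9810 rpm

class = fixed-axis compound train [3 meshes; 3 ratios multiply, 3 sense flips]
mesh 1 [52T→24T]: ω = 1216.0000×52/24 = 2634.6667 rpm, sense flips to −
mesh 2 [24T→84T]: ω = 2634.6667×24/84 = 752.7619 rpm, sense flips to +
mesh 3 [83T→40T]: ω = 752.7619×83/40 = 1561.9810 rpm, sense flips to −
signed output speed = -1561.9810 rpm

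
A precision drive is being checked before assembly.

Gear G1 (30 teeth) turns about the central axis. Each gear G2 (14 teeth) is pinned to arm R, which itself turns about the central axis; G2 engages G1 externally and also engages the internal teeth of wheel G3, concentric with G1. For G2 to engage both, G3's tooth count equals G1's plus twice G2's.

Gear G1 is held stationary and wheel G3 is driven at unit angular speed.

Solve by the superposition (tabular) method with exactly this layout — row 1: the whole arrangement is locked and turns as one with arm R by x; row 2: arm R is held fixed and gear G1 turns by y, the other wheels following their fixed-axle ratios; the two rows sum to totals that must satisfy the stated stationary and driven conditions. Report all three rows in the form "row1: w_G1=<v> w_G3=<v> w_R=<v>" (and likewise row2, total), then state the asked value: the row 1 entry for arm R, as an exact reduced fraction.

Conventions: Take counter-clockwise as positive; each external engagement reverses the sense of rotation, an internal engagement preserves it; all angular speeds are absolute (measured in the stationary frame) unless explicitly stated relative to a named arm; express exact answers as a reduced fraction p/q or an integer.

row1: w_G1=29/44 w_G3=29/44 w_R=29/44
row2: w_G1=-29/44 w_G3=15/44 w_R=0
total: w_G1=0 w_G3=1 w_R=29/44
asked value: 29/44

planetary set (30T centre, 14T on arm, 58T internal) — Willis relation
row 1: whole set turns with the arm by x
row 2 — arm fixed, fixed-axis ratios: sun y, ring −(30/58)·y, arm 0
boundary: total ω_sun = x + y = 0 and total ω_ring = x − (30/58)·y = 1  ⇒  y = -29/44, x = 29/44
row 2 ring = −(30/58)·(-29/44) = 15/44
totals (row 1 + row 2): sun 29/44 + (-29/44) = 0, ring 29/44 + 15/44 = 1, arm 29/44 + 0 = 29/44
asked cell (row1, arm) = 29/44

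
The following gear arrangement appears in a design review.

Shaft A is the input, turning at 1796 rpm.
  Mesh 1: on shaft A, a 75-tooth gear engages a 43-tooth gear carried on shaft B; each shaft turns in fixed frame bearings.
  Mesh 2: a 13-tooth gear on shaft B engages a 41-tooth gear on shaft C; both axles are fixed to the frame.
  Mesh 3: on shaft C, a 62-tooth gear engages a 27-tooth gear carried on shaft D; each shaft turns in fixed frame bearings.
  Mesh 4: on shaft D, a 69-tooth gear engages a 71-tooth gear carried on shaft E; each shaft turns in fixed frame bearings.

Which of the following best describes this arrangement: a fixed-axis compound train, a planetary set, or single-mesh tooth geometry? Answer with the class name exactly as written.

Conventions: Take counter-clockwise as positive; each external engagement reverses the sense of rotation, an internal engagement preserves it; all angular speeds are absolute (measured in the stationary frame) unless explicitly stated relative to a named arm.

class = fixed-axis compound train [4 meshes; 4 ratios multiply, 4 sense flips]
classification: fixed-axis compound train

fixed-axis compound train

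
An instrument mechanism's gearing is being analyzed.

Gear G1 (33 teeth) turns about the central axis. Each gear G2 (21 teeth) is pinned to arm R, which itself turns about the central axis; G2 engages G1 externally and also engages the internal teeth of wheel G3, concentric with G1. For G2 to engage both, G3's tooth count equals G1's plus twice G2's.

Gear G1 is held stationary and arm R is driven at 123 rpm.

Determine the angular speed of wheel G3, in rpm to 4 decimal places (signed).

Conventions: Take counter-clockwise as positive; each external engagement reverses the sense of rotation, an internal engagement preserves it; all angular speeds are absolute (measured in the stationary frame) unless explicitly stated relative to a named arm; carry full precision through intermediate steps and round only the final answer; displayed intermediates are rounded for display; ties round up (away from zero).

+177.1200 rpm

recognized (axles ride arm R): planetary set, 33/21/75 teeth
normalise by the input: solve with ω_arm = 1, then scale by 123 rpm
ring teeth: 33 + 2·21 = 75
33(ω_sun−ω_arm) = −75(ω_ring−ω_arm),  ω_sun = 0, ω_arm = 1
ω_ring = 1 − (33/75)(0−1) = 36/25
scale: ω_ring = 36/25 × 123 rpm = +177.1200 rpm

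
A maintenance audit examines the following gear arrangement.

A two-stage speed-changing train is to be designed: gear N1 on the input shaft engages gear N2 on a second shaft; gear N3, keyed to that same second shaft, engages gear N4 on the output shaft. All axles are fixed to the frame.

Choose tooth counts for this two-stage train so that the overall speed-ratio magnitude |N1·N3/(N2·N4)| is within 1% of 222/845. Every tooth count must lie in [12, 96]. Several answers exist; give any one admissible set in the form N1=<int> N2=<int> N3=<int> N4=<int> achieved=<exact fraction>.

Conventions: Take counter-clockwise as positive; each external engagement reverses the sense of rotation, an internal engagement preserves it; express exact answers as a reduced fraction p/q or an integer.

class = fixed-axis compound train [2-stage, 222/845 wanted]
target = 222/845 in lowest terms: an exact hit needs N1·N3 = k·222 and N2·N4 = k·845 for one integer k, every count in [12, 96]; additionally prefer no 1:1 stage (N1 ≠ N2, N3 ≠ N4)
k = 1: no 1:1-free in-range split of k·222 and k·845 into factor pairs; take k = 2
k = 2: N1·N3 = 444 = 12·37, N2·N4 = 1690 = 26·65
achieved = 12·37/(26·65) = 222/845; |achieved − target| = 0 ≤ 111/42250 ✓

N1=12 N2=26 N3=37 N4=65 achieved=222/845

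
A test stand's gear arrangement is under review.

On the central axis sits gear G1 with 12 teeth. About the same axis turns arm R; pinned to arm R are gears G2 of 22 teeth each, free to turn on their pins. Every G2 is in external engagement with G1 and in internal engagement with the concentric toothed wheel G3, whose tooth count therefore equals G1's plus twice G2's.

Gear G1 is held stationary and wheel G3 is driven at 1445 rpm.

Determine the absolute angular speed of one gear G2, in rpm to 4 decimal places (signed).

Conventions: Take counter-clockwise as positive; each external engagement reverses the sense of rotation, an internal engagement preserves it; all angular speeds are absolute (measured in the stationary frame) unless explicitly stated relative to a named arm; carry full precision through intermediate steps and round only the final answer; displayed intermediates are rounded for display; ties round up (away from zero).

+1839.0909 rpm

recognized (axles ride arm R): planetary set, 12/22/56 teeth
normalise by the input: solve with ω_ring = 1, then scale by 1445 rpm
ring teeth: 12 + 2·22 = 56
12(ω_sun−ω_arm) = −56(ω_ring−ω_arm),  ω_sun = 0, ω_ring = 1
12(0−ω_arm) = −56(1−ω_arm)  ⇒  68·ω_arm = 56  ⇒  ω_arm = 14/17
sun–planet mesh: 12·(0−14/17) = −22·(ω_p−ω_arm)  ⇒  ω_p−ω_arm = 84/187
ω_p = 14/17 + 84/187 = 14/11
scale: ω_p = 14/11 × 1445 rpm = +1839.0909 rpm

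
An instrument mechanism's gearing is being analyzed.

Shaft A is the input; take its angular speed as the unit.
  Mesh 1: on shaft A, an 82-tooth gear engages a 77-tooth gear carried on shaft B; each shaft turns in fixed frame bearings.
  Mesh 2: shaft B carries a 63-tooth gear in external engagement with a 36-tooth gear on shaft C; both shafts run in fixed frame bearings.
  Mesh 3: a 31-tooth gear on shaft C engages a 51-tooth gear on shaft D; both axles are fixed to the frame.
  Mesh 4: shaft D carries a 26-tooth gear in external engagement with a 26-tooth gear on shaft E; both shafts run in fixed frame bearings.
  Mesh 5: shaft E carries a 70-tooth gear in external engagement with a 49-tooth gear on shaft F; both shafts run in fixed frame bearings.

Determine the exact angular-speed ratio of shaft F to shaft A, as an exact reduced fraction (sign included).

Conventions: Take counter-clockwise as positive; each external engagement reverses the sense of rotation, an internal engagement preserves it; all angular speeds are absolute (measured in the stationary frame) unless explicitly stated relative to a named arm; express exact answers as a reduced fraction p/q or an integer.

class = fixed-axis compound train [5 meshes; 5 ratios multiply, 5 sense flips]
mesh 1 [82T→77T]: running ratio 82/77, sense −
mesh 2 [63T→36T]: running ratio 41/22, sense +
mesh 3 [31T→51T]: running ratio 1271/1122, sense −
mesh 4 [26T→26T]: running ratio 1271/1122, sense +
mesh 5 [70T→49T]: running ratio 6355/3927, sense −
ω_out/ω_in = -6355/3927

-6355/3927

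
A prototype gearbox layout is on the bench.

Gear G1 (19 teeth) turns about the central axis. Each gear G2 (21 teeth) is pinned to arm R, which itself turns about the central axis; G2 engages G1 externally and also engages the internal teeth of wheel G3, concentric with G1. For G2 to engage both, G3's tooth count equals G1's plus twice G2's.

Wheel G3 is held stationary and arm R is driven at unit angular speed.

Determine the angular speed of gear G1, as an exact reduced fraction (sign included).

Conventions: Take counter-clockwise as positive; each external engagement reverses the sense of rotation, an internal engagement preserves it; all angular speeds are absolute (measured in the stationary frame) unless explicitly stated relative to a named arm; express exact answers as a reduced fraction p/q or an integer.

class = planetary set [G3 = 19+2·21 = 61; Willis about the carrier]
ring teeth: 19 + 2·21 = 61
19(ω_sun−ω_arm) = −61(ω_ring−ω_arm),  ω_ring = 0, ω_arm = 1
ω_sun = 1 − (61/19)(0−1) = 80/19
exact speed ratio = 80/19

80/19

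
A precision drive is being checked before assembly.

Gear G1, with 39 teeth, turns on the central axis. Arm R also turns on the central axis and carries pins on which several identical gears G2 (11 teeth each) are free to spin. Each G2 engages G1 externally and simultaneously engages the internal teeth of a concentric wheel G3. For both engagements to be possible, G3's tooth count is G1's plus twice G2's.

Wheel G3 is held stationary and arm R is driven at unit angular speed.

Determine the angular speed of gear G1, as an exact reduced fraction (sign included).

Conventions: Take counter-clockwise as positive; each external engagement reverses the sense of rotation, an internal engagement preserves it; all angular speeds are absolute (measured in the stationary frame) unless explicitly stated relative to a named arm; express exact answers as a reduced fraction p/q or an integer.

100/39

class = planetary set [G3 = 39+2·11 = 61; Willis about the carrier]
ring teeth: 39 + 2·11 = 61
39(ω_sun−ω_arm) = −61(ω_ring−ω_arm),  ω_ring = 0, ω_arm = 1
ω_sun = 1 − (61/39)(0−1) = 100/39
exact speed ratio = 100/39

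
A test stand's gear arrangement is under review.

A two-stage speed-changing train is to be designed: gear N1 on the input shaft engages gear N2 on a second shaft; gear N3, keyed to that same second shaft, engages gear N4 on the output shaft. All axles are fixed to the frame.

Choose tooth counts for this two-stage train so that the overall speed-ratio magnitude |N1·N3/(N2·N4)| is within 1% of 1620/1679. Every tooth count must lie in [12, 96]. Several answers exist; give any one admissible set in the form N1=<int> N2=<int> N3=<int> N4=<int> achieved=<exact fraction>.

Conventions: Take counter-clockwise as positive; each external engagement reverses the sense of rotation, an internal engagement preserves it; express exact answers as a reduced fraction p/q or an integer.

topology: fixed-axis compound train — 2 stages, target 1620/1679
target = 1620/1679 in lowest terms: an exact hit needs N1·N3 = k·1620 and N2·N4 = k·1679 for one integer k, every count in [12, 96]; additionally prefer no 1:1 stage (N1 ≠ N2, N3 ≠ N4)
k = 1: N1·N3 = 1620 = 18·90, N2·N4 = 1679 = 23·73
achieved = 18·90/(23·73) = 1620/1679; |achieved − target| = 0 ≤ 81/8395 ✓

N1=18 N2=23 N3=90 N4=73 achieved=1620/1679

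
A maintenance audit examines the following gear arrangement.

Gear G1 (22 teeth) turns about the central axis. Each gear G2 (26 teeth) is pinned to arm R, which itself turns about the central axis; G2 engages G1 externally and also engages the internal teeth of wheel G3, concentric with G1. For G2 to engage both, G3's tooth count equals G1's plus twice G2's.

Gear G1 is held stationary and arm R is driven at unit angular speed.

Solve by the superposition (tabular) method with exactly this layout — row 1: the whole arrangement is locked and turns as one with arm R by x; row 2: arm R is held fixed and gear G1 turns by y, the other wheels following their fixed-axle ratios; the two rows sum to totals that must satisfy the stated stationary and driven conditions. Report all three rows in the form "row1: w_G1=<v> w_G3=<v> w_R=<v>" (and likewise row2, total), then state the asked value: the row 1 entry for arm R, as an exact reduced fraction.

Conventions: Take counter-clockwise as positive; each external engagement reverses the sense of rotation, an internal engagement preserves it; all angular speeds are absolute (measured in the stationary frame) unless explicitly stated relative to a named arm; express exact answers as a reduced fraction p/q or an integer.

row1: w_G1=1 w_G3=1 w_R=1
row2: w_G1=-1 w_G3=11/37 w_R=0
total: w_G1=0 w_G3=48/37 w_R=1
asked value: 1

recognized (axles ride arm R): planetary set, 22/26/74 teeth
superposition row 1 [locked train]: every member turns x
row 2 (arm held, sun turns y): ω_ring = −(22/74)·y, ω_arm = 0
boundary: total ω_sun = x + y = 0 and total ω_arm = x = 1  ⇒  y = -1, x = 1
row 2 ring = −(22/74)·(-1) = 11/37
totals (row 1 + row 2): sun 1 + (-1) = 0, ring 1 + 11/37 = 48/37, arm 1 + 0 = 1
asked cell (row1, arm) = 1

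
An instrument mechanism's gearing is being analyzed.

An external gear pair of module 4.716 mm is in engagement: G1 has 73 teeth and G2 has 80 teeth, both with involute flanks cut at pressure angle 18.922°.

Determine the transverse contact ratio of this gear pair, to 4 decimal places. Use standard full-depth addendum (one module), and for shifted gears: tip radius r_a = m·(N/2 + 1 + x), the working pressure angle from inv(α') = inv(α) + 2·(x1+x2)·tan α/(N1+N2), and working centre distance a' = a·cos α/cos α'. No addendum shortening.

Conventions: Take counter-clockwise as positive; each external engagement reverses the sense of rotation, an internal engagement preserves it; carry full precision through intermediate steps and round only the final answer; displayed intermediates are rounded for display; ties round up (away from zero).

recognized (one external pair, fixed centres): single-mesh tooth geometry, m = 4.716, N1 = 73, N2 = 80
base radii: r_b1 = 162.832036, r_b2 = 178.446067
tip radii: r_a1 = 176.850000, r_a2 = 193.356000
no profile shift: α' = α, a' = a
action lengths: √(r_a1²−r_b1²) = 69.004714, √(r_a2²−r_b2²) = 74.454980
base pitch p_b = π·m·cos α = 14.015121
CR = (69.004714 + 74.454980 − 360.774000·sin 18.92200°)/14.015121 = 1.888507
contact ratio ≈ 1.8885

1.8885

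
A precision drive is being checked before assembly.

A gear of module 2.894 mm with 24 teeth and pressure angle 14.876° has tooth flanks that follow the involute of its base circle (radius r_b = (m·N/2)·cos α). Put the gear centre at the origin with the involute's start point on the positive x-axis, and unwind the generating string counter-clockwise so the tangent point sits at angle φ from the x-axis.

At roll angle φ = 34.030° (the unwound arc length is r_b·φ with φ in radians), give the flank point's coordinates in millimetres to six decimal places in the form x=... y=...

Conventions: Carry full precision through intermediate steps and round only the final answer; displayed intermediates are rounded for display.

x=38.972119 y=2.262418

recognized (one wheel, involute flank): single-mesh tooth geometry, m = 2.894, N = 24
pitch radius r_p = m·N/2 = 2.894·24/2 = 34.728000
base radius r_b = r_p·cos α = 34.728000·cos 14.876° = 33.564046
roll angle φ = 34.030° = 0.59393554 rad
x = r_b·(cos φ + φ·sin φ) = 38.972119
y = r_b·(sin φ − φ·cos φ) = 2.262418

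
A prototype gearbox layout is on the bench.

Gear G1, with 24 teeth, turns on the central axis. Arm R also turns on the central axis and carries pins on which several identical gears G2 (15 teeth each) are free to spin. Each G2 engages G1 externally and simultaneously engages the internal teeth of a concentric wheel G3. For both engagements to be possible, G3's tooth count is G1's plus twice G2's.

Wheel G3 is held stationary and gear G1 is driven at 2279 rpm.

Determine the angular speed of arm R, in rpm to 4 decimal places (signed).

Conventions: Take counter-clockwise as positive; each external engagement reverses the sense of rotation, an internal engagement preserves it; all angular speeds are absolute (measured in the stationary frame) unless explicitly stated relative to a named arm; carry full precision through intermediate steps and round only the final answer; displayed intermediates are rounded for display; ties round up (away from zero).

+701.2308 rpm

planetary set (24T centre, 15T on arm, 54T internal) — Willis relation
normalise by the input: solve with ω_sun = 1, then scale by 2279 rpm
ring teeth: 24 + 2·15 = 54
24(ω_sun−ω_arm) = −54(ω_ring−ω_arm),  ω_ring = 0, ω_sun = 1
24(1−ω_arm) = −54(0−ω_arm)  ⇒  78·ω_arm = 24  ⇒  ω_arm = 4/13
scale: ω_arm = 4/13 × 2279 rpm = +701.2308 rpm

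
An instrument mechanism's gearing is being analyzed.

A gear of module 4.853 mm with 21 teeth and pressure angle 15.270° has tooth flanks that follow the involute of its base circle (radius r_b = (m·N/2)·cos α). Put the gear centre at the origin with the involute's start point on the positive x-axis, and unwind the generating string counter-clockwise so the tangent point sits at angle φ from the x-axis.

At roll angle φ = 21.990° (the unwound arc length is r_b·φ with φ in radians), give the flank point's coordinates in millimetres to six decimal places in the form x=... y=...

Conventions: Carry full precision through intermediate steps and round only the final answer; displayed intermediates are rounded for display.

x=52.645737 y=0.912779

class = single-mesh tooth geometry [base-circle involute, m = 4.853, 21T]
pitch radius r_p = m·N/2 = 4.853·21/2 = 50.956500
base radius r_b = r_p·cos α = 50.956500·cos 15.270° = 49.157504
roll angle φ = 21.990° = 0.38379790 rad
x = r_b·(cos φ + φ·sin φ) = 52.645737
y = r_b·(sin φ − φ·cos φ) = 0.912779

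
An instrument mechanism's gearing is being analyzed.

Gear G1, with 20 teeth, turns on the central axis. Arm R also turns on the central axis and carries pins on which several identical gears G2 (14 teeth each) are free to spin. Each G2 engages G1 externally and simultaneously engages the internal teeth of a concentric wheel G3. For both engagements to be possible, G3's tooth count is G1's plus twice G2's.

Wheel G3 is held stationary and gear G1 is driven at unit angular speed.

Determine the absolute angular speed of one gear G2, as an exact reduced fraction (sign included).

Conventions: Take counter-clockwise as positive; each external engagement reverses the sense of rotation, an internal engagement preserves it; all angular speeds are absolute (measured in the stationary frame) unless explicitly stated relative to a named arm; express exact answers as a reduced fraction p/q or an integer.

-5/7

planetary set (20T centre, 14T on arm, 48T internal) — Willis relation
ring teeth: 20 + 2·14 = 48
20(ω_sun−ω_arm) = −48(ω_ring−ω_arm),  ω_ring = 0, ω_sun = 1
20(1−ω_arm) = −48(0−ω_arm)  ⇒  68·ω_arm = 20  ⇒  ω_arm = 5/17
sun–planet mesh: 20·(1−5/17) = −14·(ω_p−ω_arm)  ⇒  ω_p−ω_arm = -120/119
ω_p = 5/17 − 120/119 = -5/7
exact speed ratio = -5/7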